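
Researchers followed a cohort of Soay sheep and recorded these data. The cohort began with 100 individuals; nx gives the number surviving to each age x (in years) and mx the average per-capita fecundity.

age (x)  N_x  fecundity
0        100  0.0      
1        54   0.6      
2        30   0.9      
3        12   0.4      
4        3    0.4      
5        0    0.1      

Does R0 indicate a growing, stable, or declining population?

declining

lx = nx/n0 = nx/100: 1, 0.54, 0.3, 0.12, 0.03, 0
R0 = Σ lx·mx = 0 + 0.324 + 0.27 + 0.048 + 0.012 + 0 = 0.654
R0 < 1, so the population is declining.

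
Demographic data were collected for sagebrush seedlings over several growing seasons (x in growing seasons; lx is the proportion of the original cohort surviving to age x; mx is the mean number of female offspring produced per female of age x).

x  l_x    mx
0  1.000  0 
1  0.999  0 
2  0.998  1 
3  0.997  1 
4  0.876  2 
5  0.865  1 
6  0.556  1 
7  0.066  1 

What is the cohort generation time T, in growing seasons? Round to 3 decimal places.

lx·mx: 0, 0, 0.998, 0.997, 1.752, 0.865, 0.556, 0.066 → R0 = 5.234
x·lx·mx: 0, 0, 1.996, 2.991, 7.008, 4.325, 3.336, 0.462 → Σ = 20.118
T = 20.118 / 5.234 = 3.843714… → 3.844

3.844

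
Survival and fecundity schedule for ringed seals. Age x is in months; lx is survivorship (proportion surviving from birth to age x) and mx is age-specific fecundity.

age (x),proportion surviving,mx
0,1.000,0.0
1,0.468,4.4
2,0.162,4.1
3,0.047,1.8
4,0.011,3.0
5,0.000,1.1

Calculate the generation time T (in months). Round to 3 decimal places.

1.328

lx·mx: 0, 2.0592, 0.6642, 0.0846, 0.033, 0 → R0 = 2.841
x·lx·mx: 0, 2.0592, 1.3284, 0.2538, 0.132, 0 → Σ = 3.7734
T = 3.7734 / 2.841 = 1.328194… → 1.328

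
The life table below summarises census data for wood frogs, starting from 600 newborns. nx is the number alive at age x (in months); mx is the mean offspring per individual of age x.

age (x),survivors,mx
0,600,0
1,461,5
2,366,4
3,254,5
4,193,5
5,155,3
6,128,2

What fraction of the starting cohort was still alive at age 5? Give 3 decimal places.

l_5 = n_5/n_0 = 155/600 = 0.258333… → 0.258

0.258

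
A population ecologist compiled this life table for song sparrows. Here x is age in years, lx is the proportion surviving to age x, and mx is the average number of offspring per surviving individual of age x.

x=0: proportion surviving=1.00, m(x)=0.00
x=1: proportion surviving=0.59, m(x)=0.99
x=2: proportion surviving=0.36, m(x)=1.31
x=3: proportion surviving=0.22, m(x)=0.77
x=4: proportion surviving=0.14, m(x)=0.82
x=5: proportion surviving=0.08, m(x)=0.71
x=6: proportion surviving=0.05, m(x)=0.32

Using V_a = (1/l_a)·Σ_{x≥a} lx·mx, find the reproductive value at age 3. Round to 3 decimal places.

1.623

lx·mx for x ≥ 3: 0.1694, 0.1148, 0.0568, 0.016 → sum = 0.357
V_3 = 0.357 / l_3 = 0.357 / 0.22 = 1.622727… → 1.623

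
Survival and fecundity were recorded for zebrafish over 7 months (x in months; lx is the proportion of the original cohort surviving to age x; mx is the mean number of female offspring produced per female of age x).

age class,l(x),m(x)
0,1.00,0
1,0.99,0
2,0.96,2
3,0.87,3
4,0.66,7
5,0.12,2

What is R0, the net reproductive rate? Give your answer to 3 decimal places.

9.390

lx·mx by age: 0, 0, 1.92, 2.61, 4.62, 0.24
R0 = Σ lx·mx = 9.39 → 9.390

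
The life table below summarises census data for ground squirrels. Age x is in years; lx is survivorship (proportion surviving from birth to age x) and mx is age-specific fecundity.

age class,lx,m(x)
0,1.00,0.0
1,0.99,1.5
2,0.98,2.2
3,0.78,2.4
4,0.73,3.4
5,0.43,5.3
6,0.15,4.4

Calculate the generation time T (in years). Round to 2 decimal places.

lx·mx: 0, 1.485, 2.156, 1.872, 2.482, 2.279, 0.66 → R0 = 10.934
x·lx·mx: 0, 1.485, 4.312, 5.616, 9.928, 11.395, 3.96 → Σ = 36.696
T = 36.696 / 10.934 = 3.356137… → 3.36

3.36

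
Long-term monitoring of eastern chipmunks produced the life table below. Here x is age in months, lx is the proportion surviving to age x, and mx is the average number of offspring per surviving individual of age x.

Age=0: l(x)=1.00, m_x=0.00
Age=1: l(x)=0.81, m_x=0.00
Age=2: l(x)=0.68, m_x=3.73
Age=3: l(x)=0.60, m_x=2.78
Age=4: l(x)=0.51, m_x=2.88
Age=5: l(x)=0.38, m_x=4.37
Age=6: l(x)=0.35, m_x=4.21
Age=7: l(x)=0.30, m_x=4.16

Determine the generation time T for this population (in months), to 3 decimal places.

lx·mx: 0, 0, 2.5364, 1.668, 1.4688, 1.6606, 1.4735, 1.248 → R0 = 10.0553
x·lx·mx: 0, 0, 5.0728, 5.004, 5.8752, 8.303, 8.841, 8.736 → Σ = 41.832
T = 41.832 / 10.0553 = 4.160194… → 4.160

4.160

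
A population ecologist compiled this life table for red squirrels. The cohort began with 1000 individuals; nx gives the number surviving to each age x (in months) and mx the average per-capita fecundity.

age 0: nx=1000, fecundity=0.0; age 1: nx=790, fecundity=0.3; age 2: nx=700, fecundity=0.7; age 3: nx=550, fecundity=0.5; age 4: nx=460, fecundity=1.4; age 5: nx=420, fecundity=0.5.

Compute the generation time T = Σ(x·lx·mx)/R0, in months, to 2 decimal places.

3.05

lx = nx/n0 = nx/1000: 1, 0.79, 0.7, 0.55, 0.46, 0.42
lx·mx: 0, 0.237, 0.49, 0.275, 0.644, 0.21 → R0 = 1.856
x·lx·mx: 0, 0.237, 0.98, 0.825, 2.576, 1.05 → Σ = 5.668
T = 5.668 / 1.856 = 3.053879… → 3.05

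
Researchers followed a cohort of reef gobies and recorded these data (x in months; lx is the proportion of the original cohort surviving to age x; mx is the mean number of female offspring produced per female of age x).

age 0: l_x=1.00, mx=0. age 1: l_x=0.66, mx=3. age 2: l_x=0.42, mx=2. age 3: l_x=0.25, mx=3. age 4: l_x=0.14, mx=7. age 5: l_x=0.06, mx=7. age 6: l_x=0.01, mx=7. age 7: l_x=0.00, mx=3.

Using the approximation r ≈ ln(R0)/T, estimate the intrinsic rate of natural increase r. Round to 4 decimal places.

0.6601

R0 = Σ lx·mx = 0 + 1.98 + 0.84 + 0.75 + 0.98 + 0.42 + 0.07 + 0 = 5.04
Σ x·lx·mx = 12.35; T = 12.35/5.04 = 2.4504…
r ≈ ln(R0)/T = ln(5.04)/2.4504… = 0.660059… → 0.6601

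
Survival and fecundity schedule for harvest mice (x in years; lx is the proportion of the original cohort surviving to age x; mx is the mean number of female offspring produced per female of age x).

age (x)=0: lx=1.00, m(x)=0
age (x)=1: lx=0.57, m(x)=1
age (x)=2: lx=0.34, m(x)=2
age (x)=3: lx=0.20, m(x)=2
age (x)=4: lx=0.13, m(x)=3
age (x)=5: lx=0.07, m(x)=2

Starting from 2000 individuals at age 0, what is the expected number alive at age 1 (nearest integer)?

1140

Expected survivors = N0 · l_1 = 2000 × 0.57 = 1140 → 1140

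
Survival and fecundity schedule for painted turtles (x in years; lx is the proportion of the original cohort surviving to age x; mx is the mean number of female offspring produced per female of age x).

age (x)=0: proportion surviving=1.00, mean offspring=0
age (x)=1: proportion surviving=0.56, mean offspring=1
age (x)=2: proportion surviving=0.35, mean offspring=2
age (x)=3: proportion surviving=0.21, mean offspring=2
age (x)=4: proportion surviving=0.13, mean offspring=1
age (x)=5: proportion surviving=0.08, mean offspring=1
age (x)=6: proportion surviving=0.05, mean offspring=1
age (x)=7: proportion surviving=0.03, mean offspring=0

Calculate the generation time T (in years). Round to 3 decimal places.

2.289

lx·mx: 0, 0.56, 0.7, 0.42, 0.13, 0.08, 0.05, 0 → R0 = 1.94
x·lx·mx: 0, 0.56, 1.4, 1.26, 0.52, 0.4, 0.3, 0 → Σ = 4.44
T = 4.44 / 1.94 = 2.28866… → 2.289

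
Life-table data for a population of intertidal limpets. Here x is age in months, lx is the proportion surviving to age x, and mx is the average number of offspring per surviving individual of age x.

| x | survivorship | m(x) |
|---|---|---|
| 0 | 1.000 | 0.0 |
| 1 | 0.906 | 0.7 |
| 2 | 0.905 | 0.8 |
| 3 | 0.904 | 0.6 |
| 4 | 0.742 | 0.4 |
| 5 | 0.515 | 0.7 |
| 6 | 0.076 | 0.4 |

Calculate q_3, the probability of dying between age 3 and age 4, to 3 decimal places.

0.179

q_3 = (l_3 − l_4) / l_3 = (0.904 − 0.742) / 0.904
     = 0.162 / 0.904 = 0.179204… → 0.179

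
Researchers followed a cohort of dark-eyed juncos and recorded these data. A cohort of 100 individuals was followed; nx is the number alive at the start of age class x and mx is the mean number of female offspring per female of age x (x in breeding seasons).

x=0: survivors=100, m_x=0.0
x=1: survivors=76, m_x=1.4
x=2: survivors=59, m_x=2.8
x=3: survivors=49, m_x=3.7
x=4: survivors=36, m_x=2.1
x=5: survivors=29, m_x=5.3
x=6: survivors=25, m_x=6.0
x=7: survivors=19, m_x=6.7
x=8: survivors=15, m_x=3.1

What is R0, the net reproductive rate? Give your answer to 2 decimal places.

lx = nx/n0 = nx/100: 1, 0.76, 0.59, 0.49, 0.36, 0.29, 0.25, 0.19, 0.15
lx·mx by age: 0, 1.064, 1.652, 1.813, 0.756, 1.537, 1.5, 1.273, 0.465
R0 = Σ lx·mx = 10.06 → 10.06

10.06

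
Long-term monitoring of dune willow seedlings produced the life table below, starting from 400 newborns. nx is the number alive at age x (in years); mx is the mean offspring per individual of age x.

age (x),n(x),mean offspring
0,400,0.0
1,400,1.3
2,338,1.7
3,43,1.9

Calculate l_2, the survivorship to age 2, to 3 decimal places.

l_2 = n_2/n_0 = 338/400 = 0.845 → 0.845

0.845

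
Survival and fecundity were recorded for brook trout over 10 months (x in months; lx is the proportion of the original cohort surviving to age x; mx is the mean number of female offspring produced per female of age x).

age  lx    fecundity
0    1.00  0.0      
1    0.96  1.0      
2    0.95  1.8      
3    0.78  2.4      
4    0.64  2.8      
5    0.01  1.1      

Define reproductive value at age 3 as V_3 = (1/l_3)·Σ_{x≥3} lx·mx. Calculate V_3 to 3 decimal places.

lx·mx for x ≥ 3: 1.872, 1.792, 0.011 → sum = 3.675
V_3 = 3.675 / l_3 = 3.675 / 0.78 = 4.711538… → 4.712

4.712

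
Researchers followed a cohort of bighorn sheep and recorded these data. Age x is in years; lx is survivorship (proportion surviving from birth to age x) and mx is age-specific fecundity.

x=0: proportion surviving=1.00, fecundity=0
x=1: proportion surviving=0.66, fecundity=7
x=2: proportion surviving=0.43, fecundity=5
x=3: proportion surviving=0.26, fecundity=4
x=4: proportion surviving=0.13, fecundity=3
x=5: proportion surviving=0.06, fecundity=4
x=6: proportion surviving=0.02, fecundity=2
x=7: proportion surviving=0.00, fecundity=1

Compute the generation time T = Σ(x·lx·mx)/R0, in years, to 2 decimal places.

1.77

lx·mx: 0, 4.62, 2.15, 1.04, 0.39, 0.24, 0.04, 0 → R0 = 8.48
x·lx·mx: 0, 4.62, 4.3, 3.12, 1.56, 1.2, 0.24, 0 → Σ = 15.04
T = 15.04 / 8.48 = 1.773585… → 1.77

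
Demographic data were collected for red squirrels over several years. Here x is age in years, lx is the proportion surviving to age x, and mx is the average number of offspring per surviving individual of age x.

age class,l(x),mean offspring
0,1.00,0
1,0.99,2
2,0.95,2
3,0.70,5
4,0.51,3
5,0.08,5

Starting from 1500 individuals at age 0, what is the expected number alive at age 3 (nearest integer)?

Expected survivors = N0 · l_3 = 1500 × 0.70 = 1050 → 1050

1050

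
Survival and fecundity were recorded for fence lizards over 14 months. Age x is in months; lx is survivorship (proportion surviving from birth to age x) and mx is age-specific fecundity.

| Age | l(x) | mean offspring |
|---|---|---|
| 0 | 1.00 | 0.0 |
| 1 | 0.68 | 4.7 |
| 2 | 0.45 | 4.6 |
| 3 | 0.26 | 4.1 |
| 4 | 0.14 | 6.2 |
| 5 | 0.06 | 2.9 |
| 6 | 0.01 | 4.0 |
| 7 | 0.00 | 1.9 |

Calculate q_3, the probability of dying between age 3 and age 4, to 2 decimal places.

q_3 = (l_3 − l_4) / l_3 = (0.26 − 0.14) / 0.26
     = 0.12 / 0.26 = 0.461538… → 0.46

0.46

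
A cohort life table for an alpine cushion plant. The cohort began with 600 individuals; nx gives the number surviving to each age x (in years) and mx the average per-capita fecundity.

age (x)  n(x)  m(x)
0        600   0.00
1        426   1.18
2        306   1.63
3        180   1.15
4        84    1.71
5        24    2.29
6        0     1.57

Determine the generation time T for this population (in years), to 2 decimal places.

2.11

lx = nx/n0 = nx/600: 1, 0.71, 0.51, 0.3, 0.14, 0.04, 0
lx·mx: 0, 0.8378, 0.8313, 0.345, 0.2394, 0.0916, 0 → R0 = 2.3451
x·lx·mx: 0, 0.8378, 1.6626, 1.035, 0.9576, 0.458, 0 → Σ = 4.951
T = 4.951 / 2.3451 = 2.111211… → 2.11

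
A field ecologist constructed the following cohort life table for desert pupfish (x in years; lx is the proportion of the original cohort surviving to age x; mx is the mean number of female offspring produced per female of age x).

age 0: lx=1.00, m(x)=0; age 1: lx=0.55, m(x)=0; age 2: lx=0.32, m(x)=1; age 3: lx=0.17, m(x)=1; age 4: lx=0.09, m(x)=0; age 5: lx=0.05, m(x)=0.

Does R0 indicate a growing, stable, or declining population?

declining

R0 = Σ lx·mx = 0 + 0 + 0.32 + 0.17 + 0 + 0 = 0.49
R0 < 1, so the population is declining.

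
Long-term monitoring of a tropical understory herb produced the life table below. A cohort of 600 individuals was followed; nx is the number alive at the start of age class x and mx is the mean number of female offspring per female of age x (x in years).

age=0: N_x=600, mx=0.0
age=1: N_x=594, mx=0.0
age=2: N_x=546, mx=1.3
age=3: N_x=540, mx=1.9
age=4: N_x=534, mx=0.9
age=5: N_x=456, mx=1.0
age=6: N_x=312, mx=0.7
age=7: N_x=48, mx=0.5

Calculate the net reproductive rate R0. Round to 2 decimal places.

4.86

lx = nx/n0 = nx/600: 1, 0.99, 0.91, 0.9, 0.89, 0.76, 0.52, 0.08
lx·mx by age: 0, 0, 1.183, 1.71, 0.801, 0.76, 0.364, 0.04
R0 = Σ lx·mx = 4.858 → 4.86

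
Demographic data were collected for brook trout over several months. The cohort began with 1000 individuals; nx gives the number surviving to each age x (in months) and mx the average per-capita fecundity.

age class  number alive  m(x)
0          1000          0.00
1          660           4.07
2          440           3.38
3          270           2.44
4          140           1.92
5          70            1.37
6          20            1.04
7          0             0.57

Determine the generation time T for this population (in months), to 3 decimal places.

1.786

lx = nx/n0 = nx/1000: 1, 0.66, 0.44, 0.27, 0.14, 0.07, 0.02, 0
lx·mx: 0, 2.6862, 1.4872, 0.6588, 0.2688, 0.0959, 0.0208, 0 → R0 = 5.2177
x·lx·mx: 0, 2.6862, 2.9744, 1.9764, 1.0752, 0.4795, 0.1248, 0 → Σ = 9.3165
T = 9.3165 / 5.2177 = 1.785557… → 1.786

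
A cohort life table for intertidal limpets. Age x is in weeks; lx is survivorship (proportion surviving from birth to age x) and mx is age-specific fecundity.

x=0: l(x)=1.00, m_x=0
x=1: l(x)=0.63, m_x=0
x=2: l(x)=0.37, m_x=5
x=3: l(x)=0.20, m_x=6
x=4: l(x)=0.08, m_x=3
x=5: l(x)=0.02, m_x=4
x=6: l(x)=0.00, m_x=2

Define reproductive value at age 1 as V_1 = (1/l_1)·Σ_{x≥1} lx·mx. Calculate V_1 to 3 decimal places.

5.349

lx·mx for x ≥ 1: 0, 1.85, 1.2, 0.24, 0.08, 0 → sum = 3.37
V_1 = 3.37 / l_1 = 3.37 / 0.63 = 5.349206… → 5.349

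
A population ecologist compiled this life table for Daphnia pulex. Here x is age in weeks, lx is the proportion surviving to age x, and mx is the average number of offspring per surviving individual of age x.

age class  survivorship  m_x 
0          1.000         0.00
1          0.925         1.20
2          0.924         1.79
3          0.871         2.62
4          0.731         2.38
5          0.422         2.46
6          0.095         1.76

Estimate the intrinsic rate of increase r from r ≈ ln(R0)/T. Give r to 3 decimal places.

0.680

R0 = Σ lx·mx = 0 + 1.11 + 1.65396 + 2.28202 + 1.73978 + 1.03812 + 0.1672 = 7.99108
Σ x·lx·mx = 24.4169; T = 24.4169/7.99108 = 3.05552…
r ≈ ln(R0)/T = ln(7.99108)/3.05552… = 0.68019… → 0.680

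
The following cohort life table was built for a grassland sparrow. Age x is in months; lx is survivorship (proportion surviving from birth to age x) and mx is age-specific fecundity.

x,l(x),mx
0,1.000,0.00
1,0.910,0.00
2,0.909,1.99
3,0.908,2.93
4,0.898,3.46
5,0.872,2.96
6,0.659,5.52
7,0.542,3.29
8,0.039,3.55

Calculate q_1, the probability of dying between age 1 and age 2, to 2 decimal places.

0.00

q_1 = (l_1 − l_2) / l_1 = (0.91 − 0.909) / 0.91
     = 0.001 / 0.91 = 0.001099… → 0.00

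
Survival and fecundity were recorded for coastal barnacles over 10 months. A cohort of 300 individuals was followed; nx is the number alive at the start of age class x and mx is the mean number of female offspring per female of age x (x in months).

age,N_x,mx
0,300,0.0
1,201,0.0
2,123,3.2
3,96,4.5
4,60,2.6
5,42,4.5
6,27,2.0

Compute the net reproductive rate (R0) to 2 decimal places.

lx = nx/n0 = nx/300: 1, 0.67, 0.41, 0.32, 0.2, 0.14, 0.09
lx·mx by age: 0, 0, 1.312, 1.44, 0.52, 0.63, 0.18
R0 = Σ lx·mx = 4.082 → 4.08

4.08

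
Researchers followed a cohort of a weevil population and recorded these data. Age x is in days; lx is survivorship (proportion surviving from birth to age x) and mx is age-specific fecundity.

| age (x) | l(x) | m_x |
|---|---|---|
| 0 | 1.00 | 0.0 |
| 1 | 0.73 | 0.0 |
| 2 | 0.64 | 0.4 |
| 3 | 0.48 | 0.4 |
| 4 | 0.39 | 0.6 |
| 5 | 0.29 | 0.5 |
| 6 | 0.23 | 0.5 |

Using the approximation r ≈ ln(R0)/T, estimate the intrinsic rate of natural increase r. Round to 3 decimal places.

R0 = Σ lx·mx = 0 + 0 + 0.256 + 0.192 + 0.234 + 0.145 + 0.115 = 0.942
Σ x·lx·mx = 3.439; T = 3.439/0.942 = 3.65074…
r ≈ ln(R0)/T = ln(0.942)/3.65074… = -0.01637… → -0.016

-0.016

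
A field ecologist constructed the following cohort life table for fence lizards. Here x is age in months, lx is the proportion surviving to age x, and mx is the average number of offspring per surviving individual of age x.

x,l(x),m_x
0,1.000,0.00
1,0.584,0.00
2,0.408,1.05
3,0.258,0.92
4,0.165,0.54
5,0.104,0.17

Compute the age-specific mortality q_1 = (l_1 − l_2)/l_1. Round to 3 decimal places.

0.301

q_1 = (l_1 − l_2) / l_1 = (0.584 − 0.408) / 0.584
     = 0.176 / 0.584 = 0.30137… → 0.301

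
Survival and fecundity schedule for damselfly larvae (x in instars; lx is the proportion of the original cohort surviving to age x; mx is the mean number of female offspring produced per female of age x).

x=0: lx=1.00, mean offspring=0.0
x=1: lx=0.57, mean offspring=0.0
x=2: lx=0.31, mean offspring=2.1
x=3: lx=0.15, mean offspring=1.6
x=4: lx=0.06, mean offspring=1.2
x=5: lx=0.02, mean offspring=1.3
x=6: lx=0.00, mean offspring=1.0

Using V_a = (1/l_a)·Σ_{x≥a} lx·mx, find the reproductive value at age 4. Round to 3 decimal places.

lx·mx for x ≥ 4: 0.072, 0.026, 0 → sum = 0.098
V_4 = 0.098 / l_4 = 0.098 / 0.06 = 1.633333… → 1.633

1.633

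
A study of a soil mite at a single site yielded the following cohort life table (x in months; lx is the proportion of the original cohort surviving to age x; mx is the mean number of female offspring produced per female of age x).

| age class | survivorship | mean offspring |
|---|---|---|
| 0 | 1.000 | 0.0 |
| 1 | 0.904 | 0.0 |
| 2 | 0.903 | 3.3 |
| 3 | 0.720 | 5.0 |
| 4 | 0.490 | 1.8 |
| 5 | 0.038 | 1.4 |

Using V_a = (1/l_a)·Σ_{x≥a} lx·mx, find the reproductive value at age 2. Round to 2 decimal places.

lx·mx for x ≥ 2: 2.9799, 3.6, 0.882, 0.0532 → sum = 7.5151
V_2 = 7.5151 / l_2 = 7.5151 / 0.903 = 8.32237… → 8.32

8.32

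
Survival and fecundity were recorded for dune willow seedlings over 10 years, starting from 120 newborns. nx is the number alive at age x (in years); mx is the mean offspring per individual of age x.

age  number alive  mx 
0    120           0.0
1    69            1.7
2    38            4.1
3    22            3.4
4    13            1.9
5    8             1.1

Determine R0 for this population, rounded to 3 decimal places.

lx = nx/n0 = nx/120: 1, 0.575, 0.31667…, 0.18333…, 0.10833…, 0.06667…
lx·mx by age: 0, 0.9775, 1.298333…, 0.623333…, 0.205833…, 0.073333…
R0 = Σ lx·mx = 3.178333… → 3.178

3.178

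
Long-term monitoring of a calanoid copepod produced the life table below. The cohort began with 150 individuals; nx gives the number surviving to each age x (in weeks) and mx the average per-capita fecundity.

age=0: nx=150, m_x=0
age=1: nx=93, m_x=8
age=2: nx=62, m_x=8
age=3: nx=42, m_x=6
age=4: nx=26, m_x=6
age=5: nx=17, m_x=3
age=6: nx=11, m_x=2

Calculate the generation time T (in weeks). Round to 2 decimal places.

2.04

lx = nx/n0 = nx/150: 1, 0.62, 0.41333…, 0.28, 0.17333…, 0.11333…, 0.07333…
lx·mx: 0, 4.96, 3.306667…, 1.68, 1.04…, 0.34…, 0.146667… → R0 = 11.473333…
x·lx·mx: 0, 4.96, 6.613333…, 5.04, 4.16…, 1.7…, 0.88… → Σ = 23.353333…
T = 23.353333… / 11.473333… = 2.035445… → 2.04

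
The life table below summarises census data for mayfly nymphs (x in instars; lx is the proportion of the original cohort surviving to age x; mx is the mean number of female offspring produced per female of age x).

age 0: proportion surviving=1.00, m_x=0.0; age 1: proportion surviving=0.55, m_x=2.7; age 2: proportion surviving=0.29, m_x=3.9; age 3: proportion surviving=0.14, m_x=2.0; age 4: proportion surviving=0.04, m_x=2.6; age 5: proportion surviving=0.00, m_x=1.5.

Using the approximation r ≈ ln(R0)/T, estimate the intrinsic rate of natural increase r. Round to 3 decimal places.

R0 = Σ lx·mx = 0 + 1.485 + 1.131 + 0.28 + 0.104 + 0 = 3
Σ x·lx·mx = 5.003; T = 5.003/3 = 1.66767…
r ≈ ln(R0)/T = ln(3)/1.66767… = 0.65877… → 0.659

0.659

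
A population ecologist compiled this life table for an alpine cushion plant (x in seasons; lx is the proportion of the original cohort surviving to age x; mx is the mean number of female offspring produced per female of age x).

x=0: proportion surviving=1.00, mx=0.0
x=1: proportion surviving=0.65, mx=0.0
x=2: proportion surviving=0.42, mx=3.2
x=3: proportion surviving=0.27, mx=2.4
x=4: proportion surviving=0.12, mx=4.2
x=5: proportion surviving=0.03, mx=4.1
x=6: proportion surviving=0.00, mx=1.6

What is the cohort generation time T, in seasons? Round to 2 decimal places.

2.77

lx·mx: 0, 0, 1.344, 0.648, 0.504, 0.123, 0 → R0 = 2.619
x·lx·mx: 0, 0, 2.688, 1.944, 2.016, 0.615, 0 → Σ = 7.263
T = 7.263 / 2.619 = 2.773196… → 2.77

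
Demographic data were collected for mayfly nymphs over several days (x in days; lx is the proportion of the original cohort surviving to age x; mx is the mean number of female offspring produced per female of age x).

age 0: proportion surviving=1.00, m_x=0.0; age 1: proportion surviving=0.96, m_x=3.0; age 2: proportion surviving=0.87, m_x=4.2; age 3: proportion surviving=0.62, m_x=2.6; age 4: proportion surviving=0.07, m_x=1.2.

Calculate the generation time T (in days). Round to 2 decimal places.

1.87

lx·mx: 0, 2.88, 3.654, 1.612, 0.084 → R0 = 8.23
x·lx·mx: 0, 2.88, 7.308, 4.836, 0.336 → Σ = 15.36
T = 15.36 / 8.23 = 1.866343… → 1.87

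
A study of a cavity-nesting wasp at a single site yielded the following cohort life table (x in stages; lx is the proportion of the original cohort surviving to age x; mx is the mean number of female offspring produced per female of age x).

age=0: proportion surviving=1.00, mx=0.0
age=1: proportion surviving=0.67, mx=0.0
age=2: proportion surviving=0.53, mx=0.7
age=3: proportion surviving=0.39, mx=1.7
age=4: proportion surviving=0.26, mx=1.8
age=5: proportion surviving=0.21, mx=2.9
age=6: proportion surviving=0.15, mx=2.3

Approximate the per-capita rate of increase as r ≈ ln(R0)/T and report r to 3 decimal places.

0.227

R0 = Σ lx·mx = 0 + 0 + 0.371 + 0.663 + 0.468 + 0.609 + 0.345 = 2.456
Σ x·lx·mx = 9.718; T = 9.718/2.456 = 3.95684…
r ≈ ln(R0)/T = ln(2.456)/3.95684… = 0.22708… → 0.227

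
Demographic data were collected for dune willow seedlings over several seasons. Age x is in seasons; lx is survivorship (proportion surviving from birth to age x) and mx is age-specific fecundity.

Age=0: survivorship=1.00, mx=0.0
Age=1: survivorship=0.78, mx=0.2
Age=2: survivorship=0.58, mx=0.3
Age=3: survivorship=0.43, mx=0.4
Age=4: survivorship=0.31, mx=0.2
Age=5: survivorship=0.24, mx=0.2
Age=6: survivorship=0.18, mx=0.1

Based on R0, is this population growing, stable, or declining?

declining

R0 = Σ lx·mx = 0 + 0.156 + 0.174 + 0.172 + 0.062 + 0.048 + 0.018 = 0.63
R0 < 1, so the population is declining.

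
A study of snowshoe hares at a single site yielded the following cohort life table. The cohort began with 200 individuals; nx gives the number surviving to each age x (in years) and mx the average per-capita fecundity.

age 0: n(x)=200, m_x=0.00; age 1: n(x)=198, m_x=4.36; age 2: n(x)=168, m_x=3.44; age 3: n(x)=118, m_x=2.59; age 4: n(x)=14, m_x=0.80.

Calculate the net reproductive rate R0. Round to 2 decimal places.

lx = nx/n0 = nx/200: 1, 0.99, 0.84, 0.59, 0.07
lx·mx by age: 0, 4.3164, 2.8896, 1.5281, 0.056
R0 = Σ lx·mx = 8.7901 → 8.79

8.79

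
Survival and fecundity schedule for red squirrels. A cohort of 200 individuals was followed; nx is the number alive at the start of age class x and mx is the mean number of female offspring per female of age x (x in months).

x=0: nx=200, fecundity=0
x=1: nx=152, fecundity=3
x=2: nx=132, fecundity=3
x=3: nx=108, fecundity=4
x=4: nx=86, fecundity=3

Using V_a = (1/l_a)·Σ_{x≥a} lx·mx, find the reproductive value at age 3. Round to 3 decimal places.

6.389

lx = nx/n0 = nx/200: 1, 0.76, 0.66, 0.54, 0.43
lx·mx for x ≥ 3: 2.16, 1.29 → sum = 3.45
V_3 = 3.45 / l_3 = 3.45 / 0.54 = 6.388889… → 6.389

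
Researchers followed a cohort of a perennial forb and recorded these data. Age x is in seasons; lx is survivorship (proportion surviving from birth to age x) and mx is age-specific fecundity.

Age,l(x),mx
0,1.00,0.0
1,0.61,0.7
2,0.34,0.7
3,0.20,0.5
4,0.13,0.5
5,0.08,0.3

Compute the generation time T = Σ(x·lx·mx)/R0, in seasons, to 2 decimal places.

1.85

lx·mx: 0, 0.427, 0.238, 0.1, 0.065, 0.024 → R0 = 0.854
x·lx·mx: 0, 0.427, 0.476, 0.3, 0.26, 0.12 → Σ = 1.583
T = 1.583 / 0.854 = 1.85363… → 1.85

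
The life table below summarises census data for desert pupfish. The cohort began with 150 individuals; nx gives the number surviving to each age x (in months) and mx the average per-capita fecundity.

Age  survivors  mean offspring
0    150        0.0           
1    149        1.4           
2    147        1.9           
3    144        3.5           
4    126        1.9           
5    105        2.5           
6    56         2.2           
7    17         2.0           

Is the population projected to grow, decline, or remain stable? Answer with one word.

lx = nx/n0 = nx/150: 1, 0.99333…, 0.98, 0.96, 0.84, 0.7, 0.37333…, 0.11333…
R0 = Σ lx·mx = 0 + 1.390667… + 1.862 + 3.36 + 1.596 + 1.75 + 0.821333… + 0.226667… = 11.006667…
R0 > 1, so the population is growing.

growing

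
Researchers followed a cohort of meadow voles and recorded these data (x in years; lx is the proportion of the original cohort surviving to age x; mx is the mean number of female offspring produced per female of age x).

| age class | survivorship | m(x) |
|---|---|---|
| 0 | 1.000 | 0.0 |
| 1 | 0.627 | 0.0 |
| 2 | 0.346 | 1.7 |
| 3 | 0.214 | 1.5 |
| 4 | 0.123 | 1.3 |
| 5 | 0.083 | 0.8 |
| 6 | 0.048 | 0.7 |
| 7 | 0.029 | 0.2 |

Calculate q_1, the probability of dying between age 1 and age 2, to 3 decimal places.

0.448

q_1 = (l_1 − l_2) / l_1 = (0.627 − 0.346) / 0.627
     = 0.281 / 0.627 = 0.448166… → 0.448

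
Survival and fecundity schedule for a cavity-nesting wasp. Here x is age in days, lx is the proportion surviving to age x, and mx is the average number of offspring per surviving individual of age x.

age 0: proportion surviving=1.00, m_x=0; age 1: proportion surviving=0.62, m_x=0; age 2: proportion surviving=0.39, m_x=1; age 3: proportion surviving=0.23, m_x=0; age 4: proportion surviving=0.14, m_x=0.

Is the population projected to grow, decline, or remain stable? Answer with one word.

declining

R0 = Σ lx·mx = 0 + 0 + 0.39 + 0 + 0 = 0.39
R0 < 1, so the population is declining.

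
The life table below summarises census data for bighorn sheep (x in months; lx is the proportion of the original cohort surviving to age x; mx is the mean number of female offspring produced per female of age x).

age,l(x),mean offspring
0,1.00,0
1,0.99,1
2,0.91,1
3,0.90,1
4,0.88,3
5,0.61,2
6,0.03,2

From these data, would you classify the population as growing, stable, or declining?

growing

R0 = Σ lx·mx = 0 + 0.99 + 0.91 + 0.9 + 2.64 + 1.22 + 0.06 = 6.72
R0 > 1, so the population is growing.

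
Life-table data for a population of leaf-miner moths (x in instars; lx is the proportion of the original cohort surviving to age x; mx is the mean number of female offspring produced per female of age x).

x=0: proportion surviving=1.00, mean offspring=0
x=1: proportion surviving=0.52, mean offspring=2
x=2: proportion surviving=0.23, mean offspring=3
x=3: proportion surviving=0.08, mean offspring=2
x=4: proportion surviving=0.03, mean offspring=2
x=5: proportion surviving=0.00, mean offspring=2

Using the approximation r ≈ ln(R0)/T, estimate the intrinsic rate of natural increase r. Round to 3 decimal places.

0.415

R0 = Σ lx·mx = 0 + 1.04 + 0.69 + 0.16 + 0.06 + 0 = 1.95
Σ x·lx·mx = 3.14; T = 3.14/1.95 = 1.61026…
r ≈ ln(R0)/T = ln(1.95)/1.61026… = 0.41473… → 0.415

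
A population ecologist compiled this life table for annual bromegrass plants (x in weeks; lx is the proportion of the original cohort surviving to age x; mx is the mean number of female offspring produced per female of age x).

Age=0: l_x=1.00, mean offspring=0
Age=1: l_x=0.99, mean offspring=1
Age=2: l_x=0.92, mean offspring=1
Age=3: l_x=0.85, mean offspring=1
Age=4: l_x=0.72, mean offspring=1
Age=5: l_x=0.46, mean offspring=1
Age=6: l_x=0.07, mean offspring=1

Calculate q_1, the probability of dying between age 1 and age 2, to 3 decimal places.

q_1 = (l_1 − l_2) / l_1 = (0.99 − 0.92) / 0.99
     = 0.07 / 0.99 = 0.070707… → 0.071

0.071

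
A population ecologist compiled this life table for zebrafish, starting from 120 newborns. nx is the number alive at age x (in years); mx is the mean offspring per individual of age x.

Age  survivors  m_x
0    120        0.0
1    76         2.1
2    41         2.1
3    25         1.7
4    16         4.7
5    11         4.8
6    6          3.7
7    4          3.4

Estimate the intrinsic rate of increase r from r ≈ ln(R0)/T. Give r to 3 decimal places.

0.479

lx = nx/n0 = nx/120: 1, 0.63333…, 0.34167…, 0.20833…, 0.13333…, 0.09167…, 0.05, 0.03333…
R0 = Σ lx·mx = 0 + 1.33… + 0.7175… + 0.35417… + 0.62667… + 0.44… + 0.185 + 0.11333… = 3.766667…
Σ x·lx·mx = 10.4375…; T = 10.4375…/3.766667… = 2.77102…
r ≈ ln(R0)/T = ln(3.766667…)/2.77102… = 0.47859… → 0.479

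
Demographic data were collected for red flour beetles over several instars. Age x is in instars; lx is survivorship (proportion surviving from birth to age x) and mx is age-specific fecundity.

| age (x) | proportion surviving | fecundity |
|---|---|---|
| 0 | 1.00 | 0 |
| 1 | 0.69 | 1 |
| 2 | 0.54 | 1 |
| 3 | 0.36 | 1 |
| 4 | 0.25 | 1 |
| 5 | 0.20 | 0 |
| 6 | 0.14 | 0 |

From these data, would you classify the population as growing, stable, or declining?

growing

R0 = Σ lx·mx = 0 + 0.69 + 0.54 + 0.36 + 0.25 + 0 + 0 = 1.84
R0 > 1, so the population is growing.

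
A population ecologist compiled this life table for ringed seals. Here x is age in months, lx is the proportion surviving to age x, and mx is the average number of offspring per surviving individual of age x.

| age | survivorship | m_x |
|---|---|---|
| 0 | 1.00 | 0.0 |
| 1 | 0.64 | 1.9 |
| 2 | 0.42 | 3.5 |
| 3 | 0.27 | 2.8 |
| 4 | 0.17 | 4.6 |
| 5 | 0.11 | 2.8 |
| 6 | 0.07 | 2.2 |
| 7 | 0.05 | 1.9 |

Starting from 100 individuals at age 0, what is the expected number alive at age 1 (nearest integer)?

Expected survivors = N0 · l_1 = 100 × 0.64 = 64 → 64

64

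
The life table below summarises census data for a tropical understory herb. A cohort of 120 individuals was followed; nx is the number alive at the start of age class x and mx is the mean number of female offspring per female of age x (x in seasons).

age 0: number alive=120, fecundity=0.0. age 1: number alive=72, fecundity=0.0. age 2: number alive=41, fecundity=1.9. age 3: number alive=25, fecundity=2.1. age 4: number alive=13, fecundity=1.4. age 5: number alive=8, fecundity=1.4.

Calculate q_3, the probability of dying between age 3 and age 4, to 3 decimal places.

lx = nx/n0 = nx/120: 1, 0.6, 0.34167…, 0.20833…, 0.10833…, 0.06667…
q_3 = (l_3 − l_4) / l_3 = (0.208333… − 0.108333…) / 0.208333…
     = 0.1… / 0.208333… = 0.48… → 0.480

0.480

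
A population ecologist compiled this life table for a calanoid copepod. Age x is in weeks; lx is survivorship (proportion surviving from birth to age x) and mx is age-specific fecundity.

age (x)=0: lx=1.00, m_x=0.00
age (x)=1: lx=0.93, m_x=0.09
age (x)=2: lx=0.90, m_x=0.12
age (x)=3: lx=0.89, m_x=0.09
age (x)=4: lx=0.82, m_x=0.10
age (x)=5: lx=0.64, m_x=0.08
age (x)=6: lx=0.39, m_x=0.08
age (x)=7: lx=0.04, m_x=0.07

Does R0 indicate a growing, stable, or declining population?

declining

R0 = Σ lx·mx = 0 + 0.0837 + 0.108 + 0.0801 + 0.082 + 0.0512 + 0.0312 + 0.0028 = 0.439
R0 < 1, so the population is declining.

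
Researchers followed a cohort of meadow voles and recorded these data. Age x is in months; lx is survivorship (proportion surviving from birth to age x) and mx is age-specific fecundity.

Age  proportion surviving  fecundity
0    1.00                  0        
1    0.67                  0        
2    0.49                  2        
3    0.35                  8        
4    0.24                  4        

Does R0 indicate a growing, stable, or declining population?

growing

R0 = Σ lx·mx = 0 + 0 + 0.98 + 2.8 + 0.96 = 4.74
R0 > 1, so the population is growing.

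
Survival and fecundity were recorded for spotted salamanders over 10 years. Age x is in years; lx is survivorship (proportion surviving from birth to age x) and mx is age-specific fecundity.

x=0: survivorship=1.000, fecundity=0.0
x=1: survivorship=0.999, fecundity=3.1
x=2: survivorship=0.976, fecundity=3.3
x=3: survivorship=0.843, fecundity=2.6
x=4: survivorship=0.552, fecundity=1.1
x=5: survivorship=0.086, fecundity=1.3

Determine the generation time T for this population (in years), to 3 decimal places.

lx·mx: 0, 3.0969, 3.2208, 2.1918, 0.6072, 0.1118 → R0 = 9.2285
x·lx·mx: 0, 3.0969, 6.4416, 6.5754, 2.4288, 0.559 → Σ = 19.1017
T = 19.1017 / 9.2285 = 2.06986… → 2.070

2.070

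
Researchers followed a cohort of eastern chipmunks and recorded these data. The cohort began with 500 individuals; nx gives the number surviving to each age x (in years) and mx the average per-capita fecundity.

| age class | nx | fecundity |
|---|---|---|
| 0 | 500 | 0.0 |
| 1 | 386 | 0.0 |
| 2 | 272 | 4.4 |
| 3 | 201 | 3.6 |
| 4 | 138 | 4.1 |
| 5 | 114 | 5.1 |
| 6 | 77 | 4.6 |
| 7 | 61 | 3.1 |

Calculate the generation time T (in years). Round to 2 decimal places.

lx = nx/n0 = nx/500: 1, 0.772, 0.544, 0.402, 0.276, 0.228, 0.154, 0.122
lx·mx: 0, 0, 2.3936, 1.4472, 1.1316, 1.1628, 0.7084, 0.3782 → R0 = 7.2218
x·lx·mx: 0, 0, 4.7872, 4.3416, 4.5264, 5.814, 4.2504, 2.6474 → Σ = 26.367
T = 26.367 / 7.2218 = 3.651029… → 3.65

3.65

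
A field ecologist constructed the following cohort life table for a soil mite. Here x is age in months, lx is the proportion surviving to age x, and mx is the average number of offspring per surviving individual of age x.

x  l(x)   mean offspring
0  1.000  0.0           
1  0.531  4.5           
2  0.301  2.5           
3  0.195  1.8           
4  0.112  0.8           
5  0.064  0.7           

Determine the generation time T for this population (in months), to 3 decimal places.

lx·mx: 0, 2.3895, 0.7525, 0.351, 0.0896, 0.0448 → R0 = 3.6274
x·lx·mx: 0, 2.3895, 1.505, 1.053, 0.3584, 0.224 → Σ = 5.5299
T = 5.5299 / 3.6274 = 1.52448… → 1.524

1.524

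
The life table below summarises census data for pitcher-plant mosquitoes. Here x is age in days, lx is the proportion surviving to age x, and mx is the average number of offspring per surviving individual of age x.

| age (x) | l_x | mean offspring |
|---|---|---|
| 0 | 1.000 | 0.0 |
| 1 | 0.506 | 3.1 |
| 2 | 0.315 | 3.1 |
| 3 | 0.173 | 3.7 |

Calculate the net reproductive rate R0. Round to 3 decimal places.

3.185

lx·mx by age: 0, 1.5686, 0.9765, 0.6401
R0 = Σ lx·mx = 3.1852 → 3.185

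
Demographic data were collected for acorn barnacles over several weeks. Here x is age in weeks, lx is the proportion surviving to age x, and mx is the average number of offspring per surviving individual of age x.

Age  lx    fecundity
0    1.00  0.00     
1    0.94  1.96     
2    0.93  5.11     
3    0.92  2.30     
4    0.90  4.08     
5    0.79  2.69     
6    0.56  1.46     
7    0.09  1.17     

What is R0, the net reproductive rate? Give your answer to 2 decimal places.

15.43

lx·mx by age: 0, 1.8424, 4.7523, 2.116, 3.672, 2.1251, 0.8176, 0.1053
R0 = Σ lx·mx = 15.4307 → 15.43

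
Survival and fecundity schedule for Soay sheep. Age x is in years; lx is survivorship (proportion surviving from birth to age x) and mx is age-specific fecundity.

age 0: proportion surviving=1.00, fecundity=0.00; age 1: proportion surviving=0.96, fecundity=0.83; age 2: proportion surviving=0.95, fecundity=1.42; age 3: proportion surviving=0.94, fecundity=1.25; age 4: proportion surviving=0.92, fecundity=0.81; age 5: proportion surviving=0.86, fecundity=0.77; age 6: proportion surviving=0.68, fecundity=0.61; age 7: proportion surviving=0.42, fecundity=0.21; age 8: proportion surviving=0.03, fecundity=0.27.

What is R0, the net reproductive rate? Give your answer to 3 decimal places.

lx·mx by age: 0, 0.7968, 1.349, 1.175, 0.7452, 0.6622, 0.4148, 0.0882, 0.0081
R0 = Σ lx·mx = 5.2393 → 5.239

5.239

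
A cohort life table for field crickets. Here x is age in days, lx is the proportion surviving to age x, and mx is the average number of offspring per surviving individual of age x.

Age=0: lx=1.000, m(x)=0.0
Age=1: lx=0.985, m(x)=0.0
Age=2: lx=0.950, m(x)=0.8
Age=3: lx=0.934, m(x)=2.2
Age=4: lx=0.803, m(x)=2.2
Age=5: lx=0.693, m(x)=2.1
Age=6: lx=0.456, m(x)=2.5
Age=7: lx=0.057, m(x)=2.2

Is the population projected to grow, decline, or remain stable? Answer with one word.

growing

R0 = Σ lx·mx = 0 + 0 + 0.76 + 2.0548 + 1.7666 + 1.4553 + 1.14 + 0.1254 = 7.3021
R0 > 1, so the population is growing.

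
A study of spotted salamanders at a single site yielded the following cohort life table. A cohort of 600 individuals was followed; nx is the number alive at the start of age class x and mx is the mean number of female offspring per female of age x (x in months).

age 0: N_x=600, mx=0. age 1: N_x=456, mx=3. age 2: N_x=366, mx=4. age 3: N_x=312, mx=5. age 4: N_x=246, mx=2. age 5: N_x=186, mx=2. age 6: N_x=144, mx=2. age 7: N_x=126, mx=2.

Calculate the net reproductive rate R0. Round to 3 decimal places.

lx = nx/n0 = nx/600: 1, 0.76, 0.61, 0.52, 0.41, 0.31, 0.24, 0.21
lx·mx by age: 0, 2.28, 2.44, 2.6, 0.82, 0.62, 0.48, 0.42
R0 = Σ lx·mx = 9.66 → 9.660

9.660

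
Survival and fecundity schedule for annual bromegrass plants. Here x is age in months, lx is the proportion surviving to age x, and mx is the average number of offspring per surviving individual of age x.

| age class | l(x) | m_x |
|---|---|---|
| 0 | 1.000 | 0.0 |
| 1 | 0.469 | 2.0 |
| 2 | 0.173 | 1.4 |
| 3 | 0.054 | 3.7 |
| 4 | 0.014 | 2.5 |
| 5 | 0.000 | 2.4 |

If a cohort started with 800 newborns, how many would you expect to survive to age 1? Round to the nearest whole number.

375

Expected survivors = N0 · l_1 = 800 × 0.469 = 375.2 → 375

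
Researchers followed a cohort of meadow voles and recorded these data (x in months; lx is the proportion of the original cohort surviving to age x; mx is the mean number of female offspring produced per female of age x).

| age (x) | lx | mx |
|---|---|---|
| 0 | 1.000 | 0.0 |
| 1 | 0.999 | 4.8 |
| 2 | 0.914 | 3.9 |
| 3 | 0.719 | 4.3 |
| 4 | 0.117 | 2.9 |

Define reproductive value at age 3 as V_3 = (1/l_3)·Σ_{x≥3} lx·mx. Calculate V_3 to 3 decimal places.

lx·mx for x ≥ 3: 3.0917, 0.3393 → sum = 3.431
V_3 = 3.431 / l_3 = 3.431 / 0.719 = 4.771905… → 4.772

4.772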